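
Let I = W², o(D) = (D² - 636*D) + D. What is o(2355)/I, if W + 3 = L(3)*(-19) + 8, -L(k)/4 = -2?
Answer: 1350200/7203 ≈ 187.45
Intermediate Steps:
L(k) = 8 (L(k) = -4*(-2) = 8)
W = -147 (W = -3 + (8*(-19) + 8) = -3 + (-152 + 8) = -3 - 144 = -147)
o(D) = D² - 635*D
I = 21609 (I = (-147)² = 21609)
o(2355)/I = (2355*(-635 + 2355))/21609 = (2355*1720)*(1/21609) = 4050600*(1/21609) = 1350200/7203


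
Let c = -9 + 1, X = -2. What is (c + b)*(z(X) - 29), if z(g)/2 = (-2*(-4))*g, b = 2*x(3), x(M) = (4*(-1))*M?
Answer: 1952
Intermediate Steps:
x(M) = -4*M
b = -24 (b = 2*(-4*3) = 2*(-12) = -24)
z(g) = 16*g (z(g) = 2*((-2*(-4))*g) = 2*(8*g) = 16*g)
c = -8
(c + b)*(z(X) - 29) = (-8 - 24)*(16*(-2) - 29) = -32*(-32 - 29) = -32*(-61) = 1952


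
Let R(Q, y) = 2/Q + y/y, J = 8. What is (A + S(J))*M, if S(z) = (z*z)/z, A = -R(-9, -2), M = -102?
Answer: -2210/3 ≈ -736.67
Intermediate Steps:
R(Q, y) = 1 + 2/Q (R(Q, y) = 2/Q + 1 = 1 + 2/Q)
A = -7/9 (A = -(2 - 9)/(-9) = -(-1)*(-7)/9 = -1*7/9 = -7/9 ≈ -0.77778)
S(z) = z (S(z) = z**2/z = z)
(A + S(J))*M = (-7/9 + 8)*(-102) = (65/9)*(-102) = -2210/3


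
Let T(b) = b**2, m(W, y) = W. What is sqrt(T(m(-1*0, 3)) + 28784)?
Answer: 4*sqrt(1799) ≈ 169.66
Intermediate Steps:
sqrt(T(m(-1*0, 3)) + 28784) = sqrt((-1*0)**2 + 28784) = sqrt(0**2 + 28784) = sqrt(0 + 28784) = sqrt(28784) = 4*sqrt(1799)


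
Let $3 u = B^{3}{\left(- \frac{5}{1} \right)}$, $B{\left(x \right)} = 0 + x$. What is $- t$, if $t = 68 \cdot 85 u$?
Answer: $\frac{722500}{3} \approx 2.4083 \cdot 10^{5}$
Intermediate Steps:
$B{\left(x \right)} = x$
$u = - \frac{125}{3}$ ($u = \frac{\left(- \frac{5}{1}\right)^{3}}{3} = \frac{\left(\left(-5\right) 1\right)^{3}}{3} = \frac{\left(-5\right)^{3}}{3} = \frac{1}{3} \left(-125\right) = - \frac{125}{3} \approx -41.667$)
$t = - \frac{722500}{3}$ ($t = 68 \cdot 85 \left(- \frac{125}{3}\right) = 5780 \left(- \frac{125}{3}\right) = - \frac{722500}{3} \approx -2.4083 \cdot 10^{5}$)
$- t = \left(-1\right) \left(- \frac{722500}{3}\right) = \frac{722500}{3}$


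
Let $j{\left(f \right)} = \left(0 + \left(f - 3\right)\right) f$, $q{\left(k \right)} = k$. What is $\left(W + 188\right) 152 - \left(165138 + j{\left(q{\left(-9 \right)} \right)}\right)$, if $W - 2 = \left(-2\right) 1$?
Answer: $-136670$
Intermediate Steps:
$j{\left(f \right)} = f \left(-3 + f\right)$ ($j{\left(f \right)} = \left(0 + \left(-3 + f\right)\right) f = \left(-3 + f\right) f = f \left(-3 + f\right)$)
$W = 0$ ($W = 2 - 2 = 0$)
$\left(W + 188\right) 152 - \left(165138 + j{\left(q{\left(-9 \right)} \right)}\right) = \left(0 + 188\right) 152 - \left(165138 - 9 \left(-3 - 9\right)\right) = 188 \cdot 152 - \left(165138 - -108\right) = 28576 - 165246 = -136670$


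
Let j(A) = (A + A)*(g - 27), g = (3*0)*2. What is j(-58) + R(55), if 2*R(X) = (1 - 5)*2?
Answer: 3128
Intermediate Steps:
g = 0 (g = 0*2 = 0)
R(X) = -4 (R(X) = ((1 - 5)*2)/2 = (-4*2)/2 = (½)*(-8) = -4)
j(A) = -54*A (j(A) = (A + A)*(0 - 27) = (2*A)*(-27) = -54*A)
j(-58) + R(55) = -54*(-58) - 4 = 3132 - 4 = 3128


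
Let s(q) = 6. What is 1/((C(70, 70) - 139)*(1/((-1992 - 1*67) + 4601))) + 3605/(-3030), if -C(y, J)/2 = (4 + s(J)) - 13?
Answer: -1636345/80598 ≈ -20.303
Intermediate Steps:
C(y, J) = 6 (C(y, J) = -2*((4 + 6) - 13) = -2*(10 - 13) = -2*(-3) = 6)
1/((C(70, 70) - 139)*(1/((-1992 - 1*67) + 4601))) + 3605/(-3030) = 1/((6 - 139)*(1/((-1992 - 1*67) + 4601))) + 3605/(-3030) = 1/((-133)*(1/((-1992 - 67) + 4601))) + 3605*(-1/3030) = -1/(133*(1/(-2059 + 4601))) - 721/606 = -1/(133*(1/2542)) - 721/606 = -1/(133*1/2542) - 721/606 = -1/133*2542 - 721/606 = -2542/133 - 721/606 = -1636345/80598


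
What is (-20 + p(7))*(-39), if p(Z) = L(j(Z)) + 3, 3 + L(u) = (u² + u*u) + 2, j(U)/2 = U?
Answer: -14586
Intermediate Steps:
j(U) = 2*U
L(u) = -1 + 2*u² (L(u) = -3 + ((u² + u*u) + 2) = -3 + ((u² + u²) + 2) = -3 + (2*u² + 2) = -3 + (2 + 2*u²) = -1 + 2*u²)
p(Z) = 2 + 8*Z² (p(Z) = (-1 + 2*(2*Z)²) + 3 = (-1 + 2*(4*Z²)) + 3 = (-1 + 8*Z²) + 3 = 2 + 8*Z²)
(-20 + p(7))*(-39) = (-20 + (2 + 8*7²))*(-39) = (-20 + (2 + 8*49))*(-39) = (-20 + (2 + 392))*(-39) = (-20 + 394)*(-39) = 374*(-39) = -14586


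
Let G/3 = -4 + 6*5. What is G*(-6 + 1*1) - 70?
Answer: -460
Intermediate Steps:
G = 78 (G = 3*(-4 + 6*5) = 3*(-4 + 30) = 3*26 = 78)
G*(-6 + 1*1) - 70 = 78*(-6 + 1*1) - 70 = 78*(-6 + 1) - 70 = 78*(-5) - 70 = -390 - 70 = -460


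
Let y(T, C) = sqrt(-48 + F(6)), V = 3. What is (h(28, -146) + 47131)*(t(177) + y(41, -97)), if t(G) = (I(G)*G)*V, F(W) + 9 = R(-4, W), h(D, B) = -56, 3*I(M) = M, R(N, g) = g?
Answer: 1474812675 + 47075*I*sqrt(51) ≈ 1.4748e+9 + 3.3618e+5*I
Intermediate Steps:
I(M) = M/3
F(W) = -9 + W
t(G) = G**2 (t(G) = ((G/3)*G)*3 = (G**2/3)*3 = G**2)
y(T, C) = I*sqrt(51) (y(T, C) = sqrt(-48 + (-9 + 6)) = sqrt(-48 - 3) = sqrt(-51) = I*sqrt(51))
(h(28, -146) + 47131)*(t(177) + y(41, -97)) = (-56 + 47131)*(177**2 + I*sqrt(51)) = 47075*(31329 + I*sqrt(51)) = 1474812675 + 47075*I*sqrt(51)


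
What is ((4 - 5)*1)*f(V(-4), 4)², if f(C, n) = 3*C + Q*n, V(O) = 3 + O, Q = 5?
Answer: -289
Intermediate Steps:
f(C, n) = 3*C + 5*n
((4 - 5)*1)*f(V(-4), 4)² = ((4 - 5)*1)*(3*(3 - 4) + 5*4)² = (-1*1)*(3*(-1) + 20)² = -(-3 + 20)² = -1*17² = -1*289 = -289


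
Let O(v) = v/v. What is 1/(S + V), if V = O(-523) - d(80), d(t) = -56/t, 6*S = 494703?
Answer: 5/412261 ≈ 1.2128e-5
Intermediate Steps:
S = 164901/2 (S = (⅙)*494703 = 164901/2 ≈ 82451.)
O(v) = 1
V = 17/10 (V = 1 - (-56)/80 = 1 - 1*(-7/10) = 1 + 7/10 = 17/10 ≈ 1.7000)
1/(S + V) = 1/(164901/2 + 17/10) = 1/(412261/5) = 5/412261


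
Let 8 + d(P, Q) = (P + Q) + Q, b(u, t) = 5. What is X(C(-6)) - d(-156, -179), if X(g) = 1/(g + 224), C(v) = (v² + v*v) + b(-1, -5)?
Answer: 157123/301 ≈ 522.00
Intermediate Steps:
C(v) = 5 + 2*v² (C(v) = (v² + v*v) + 5 = (v² + v²) + 5 = 2*v² + 5 = 5 + 2*v²)
d(P, Q) = -8 + P + 2*Q (d(P, Q) = -8 + ((P + Q) + Q) = -8 + (P + 2*Q) = -8 + P + 2*Q)
X(g) = 1/(224 + g)
X(C(-6)) - d(-156, -179) = 1/(224 + (5 + 2*(-6)²)) - (-8 - 156 + 2*(-179)) = 1/(224 + (5 + 2*36)) - (-8 - 156 - 358) = 1/(224 + (5 + 72)) - 1*(-522) = 1/(224 + 77) + 522 = 1/301 + 522 = 157123/301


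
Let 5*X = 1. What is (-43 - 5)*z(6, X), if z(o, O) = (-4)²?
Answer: -768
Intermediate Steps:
X = ⅕ (X = (⅕)*1 = ⅕ ≈ 0.20000)
z(o, O) = 16
(-43 - 5)*z(6, X) = (-43 - 5)*16 = -48*16 = -768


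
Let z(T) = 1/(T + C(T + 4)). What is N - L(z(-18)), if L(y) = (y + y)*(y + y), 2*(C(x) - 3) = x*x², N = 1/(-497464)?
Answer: -3913625/957005821816 ≈ -4.0894e-6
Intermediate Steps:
N = -1/497464 ≈ -2.0102e-6
C(x) = 3 + x³/2 (C(x) = 3 + (x*x²)/2 = 3 + x³/2)
z(T) = 1/(3 + T + (4 + T)³/2) (z(T) = 1/(T + (3 + (T + 4)³/2)) = 1/(T + (3 + (4 + T)³/2)) = 1/(3 + T + (4 + T)³/2))
L(y) = 4*y² (L(y) = (2*y)*(2*y) = 4*y²)
N - L(z(-18)) = -1/497464 - 4*(2/(6 + (4 - 18)³ + 2*(-18)))² = -1/497464 - 4*(2/(6 + (-14)³ - 36))² = -1/497464 - 4*(2/(6 - 2744 - 36))² = -1/497464 - 4*(2/(-2774))² = -1/497464 - 4*(2*(-1/2774))² = -1/497464 - 4*(-1/1387)² = -1/497464 - 4/1923769 = -3913625/957005821816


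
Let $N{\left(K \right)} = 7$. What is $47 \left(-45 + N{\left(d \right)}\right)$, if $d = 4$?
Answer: $-1786$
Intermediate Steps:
$47 \left(-45 + N{\left(d \right)}\right) = 47 \left(-45 + 7\right) = 47 \left(-38\right) = -1786$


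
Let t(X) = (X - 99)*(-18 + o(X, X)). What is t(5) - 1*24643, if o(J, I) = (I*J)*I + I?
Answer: -35171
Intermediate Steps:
o(J, I) = I + J*I² (o(J, I) = J*I² + I = I + J*I²)
t(X) = (-99 + X)*(-18 + X*(1 + X²)) (t(X) = (X - 99)*(-18 + X*(1 + X*X)) = (-99 + X)*(-18 + X*(1 + X²)))
t(5) - 1*24643 = (1782 + 5² + 5⁴ - 117*5 - 99*5³) - 1*24643 = (1782 + 25 + 625 - 585 - 99*125) - 24643 = (1782 + 25 + 625 - 585 - 12375) - 24643 = -10528 - 24643 = -35171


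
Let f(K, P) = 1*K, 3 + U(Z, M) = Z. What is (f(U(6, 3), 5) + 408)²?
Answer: 168921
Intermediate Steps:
U(Z, M) = -3 + Z
f(K, P) = K
(f(U(6, 3), 5) + 408)² = ((-3 + 6) + 408)² = (3 + 408)² = 411² = 168921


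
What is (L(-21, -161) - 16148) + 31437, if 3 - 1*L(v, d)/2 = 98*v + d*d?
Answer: -32431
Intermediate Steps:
L(v, d) = 6 - 196*v - 2*d² (L(v, d) = 6 - 2*(98*v + d*d) = 6 - 2*(98*v + d²) = 6 - 2*(d² + 98*v) = 6 + (-196*v - 2*d²) = 6 - 196*v - 2*d²)
(L(-21, -161) - 16148) + 31437 = ((6 - 196*(-21) - 2*(-161)²) - 16148) + 31437 = ((6 + 4116 - 2*25921) - 16148) + 31437 = ((6 + 4116 - 51842) - 16148) + 31437 = (-47720 - 16148) + 31437 = -63868 + 31437 = -32431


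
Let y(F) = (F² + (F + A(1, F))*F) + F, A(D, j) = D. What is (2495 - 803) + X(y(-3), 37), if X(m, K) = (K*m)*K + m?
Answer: 18132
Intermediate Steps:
y(F) = F + F² + F*(1 + F) (y(F) = (F² + (F + 1)*F) + F = (F² + (1 + F)*F) + F = (F² + F*(1 + F)) + F = F + F² + F*(1 + F))
X(m, K) = m + m*K² (X(m, K) = m*K² + m = m + m*K²)
(2495 - 803) + X(y(-3), 37) = (2495 - 803) + (2*(-3)*(1 - 3))*(1 + 37²) = 1692 + (2*(-3)*(-2))*(1 + 1369) = 1692 + 12*1370 = 1692 + 16440 = 18132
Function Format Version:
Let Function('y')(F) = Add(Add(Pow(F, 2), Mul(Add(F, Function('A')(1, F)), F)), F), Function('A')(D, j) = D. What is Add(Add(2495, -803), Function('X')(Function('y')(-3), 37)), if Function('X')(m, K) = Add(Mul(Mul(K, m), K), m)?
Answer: 18132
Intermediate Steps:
Function('y')(F) = Add(F, Pow(F, 2), Mul(F, Add(1, F))) (Function('y')(F) = Add(Add(Pow(F, 2), Mul(Add(F, 1), F)), F) = Add(Add(Pow(F, 2), Mul(Add(1, F), F)), F) = Add(Add(Pow(F, 2), Mul(F, Add(1, F))), F) = Add(F, Pow(F, 2), Mul(F, Add(1, F))))
Function('X')(m, K) = Add(m, Mul(m, Pow(K, 2))) (Function('X')(m, K) = Add(Mul(m, Pow(K, 2)), m) = Add(m, Mul(m, Pow(K, 2))))
Add(Add(2495, -803), Function('X')(Function('y')(-3), 37)) = Add(Add(2495, -803), Mul(Mul(2, -3, Add(1, -3)), Add(1, Pow(37, 2)))) = Add(1692, Mul(Mul(2, -3, -2), Add(1, 1369))) = Add(1692, Mul(12, 1370)) = Add(1692, 16440) = 18132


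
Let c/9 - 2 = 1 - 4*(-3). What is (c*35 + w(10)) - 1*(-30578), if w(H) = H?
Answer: 35313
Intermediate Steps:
c = 135 (c = 18 + 9*(1 - 4*(-3)) = 18 + 9*(1 + 12) = 18 + 9*13 = 18 + 117 = 135)
(c*35 + w(10)) - 1*(-30578) = (135*35 + 10) - 1*(-30578) = (4725 + 10) + 30578 = 4735 + 30578 = 35313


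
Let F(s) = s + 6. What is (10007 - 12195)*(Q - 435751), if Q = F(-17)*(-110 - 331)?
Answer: 942809200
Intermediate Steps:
F(s) = 6 + s
Q = 4851 (Q = (6 - 17)*(-110 - 331) = -11*(-441) = 4851)
(10007 - 12195)*(Q - 435751) = (10007 - 12195)*(4851 - 435751) = -2188*(-430900) = 942809200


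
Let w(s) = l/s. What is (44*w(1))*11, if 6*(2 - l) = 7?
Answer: 1210/3 ≈ 403.33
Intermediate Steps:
l = ⅚ (l = 2 - ⅙*7 = 2 - 7/6 = ⅚ ≈ 0.83333)
w(s) = 5/(6*s)
(44*w(1))*11 = (44*((⅚)/1))*11 = (44*((⅚)*1))*11 = (44*(⅚))*11 = (110/3)*11 = 1210/3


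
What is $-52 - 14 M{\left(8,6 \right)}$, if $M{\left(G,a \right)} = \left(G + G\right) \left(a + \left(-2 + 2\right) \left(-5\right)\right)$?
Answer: $-1396$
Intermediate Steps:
$M{\left(G,a \right)} = 2 G a$ ($M{\left(G,a \right)} = 2 G \left(a + 0 \left(-5\right)\right) = 2 G \left(a + 0\right) = 2 G a$)
$-52 - 14 M{\left(8,6 \right)} = -52 - 14 \cdot 2 \cdot 8 \cdot 6 = -52 - 1344 = -1396$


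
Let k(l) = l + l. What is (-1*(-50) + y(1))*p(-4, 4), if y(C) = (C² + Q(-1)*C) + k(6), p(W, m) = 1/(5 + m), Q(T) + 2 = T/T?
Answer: 62/9 ≈ 6.8889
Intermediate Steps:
k(l) = 2*l
Q(T) = -1 (Q(T) = -2 + T/T = -2 + 1 = -1)
y(C) = 12 + C² - C (y(C) = (C² - C) + 2*6 = (C² - C) + 12 = 12 + C² - C)
(-1*(-50) + y(1))*p(-4, 4) = (-1*(-50) + (12 + 1² - 1*1))/(5 + 4) = (50 + (12 + 1 - 1))/9 = (50 + 12)*(⅑) = 62*(⅑) = 62/9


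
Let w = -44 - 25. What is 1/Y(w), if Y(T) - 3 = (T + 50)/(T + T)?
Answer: 138/433 ≈ 0.31871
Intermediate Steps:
w = -69
Y(T) = 3 + (50 + T)/(2*T) (Y(T) = 3 + (T + 50)/(T + T) = 3 + (50 + T)/((2*T)) = 3 + (50 + T)*(1/(2*T)) = 3 + (50 + T)/(2*T))
1/Y(w) = 1/(7/2 + 25/(-69)) = 1/(7/2 + 25*(-1/69)) = 1/(7/2 - 25/69) = 1/(433/138) = 138/433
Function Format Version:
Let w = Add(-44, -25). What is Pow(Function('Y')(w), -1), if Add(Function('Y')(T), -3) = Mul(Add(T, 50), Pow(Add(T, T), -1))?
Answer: Rational(138, 433) ≈ 0.31871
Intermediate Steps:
w = -69
Function('Y')(T) = Add(3, Mul(Rational(1, 2), Pow(T, -1), Add(50, T))) (Function('Y')(T) = Add(3, Mul(Add(T, 50), Pow(Add(T, T), -1))) = Add(3, Mul(Add(50, T), Pow(Mul(2, T), -1))) = Add(3, Mul(Add(50, T), Mul(Rational(1, 2), Pow(T, -1)))) = Add(3, Mul(Rational(1, 2), Pow(T, -1), Add(50, T))))
Pow(Function('Y')(w), -1) = Pow(Add(Rational(7, 2), Mul(25, Pow(-69, -1))), -1) = Pow(Add(Rational(7, 2), Mul(25, Rational(-1, 69))), -1) = Pow(Add(Rational(7, 2), Rational(-25, 69)), -1) = Pow(Rational(433, 138), -1) = Rational(138, 433)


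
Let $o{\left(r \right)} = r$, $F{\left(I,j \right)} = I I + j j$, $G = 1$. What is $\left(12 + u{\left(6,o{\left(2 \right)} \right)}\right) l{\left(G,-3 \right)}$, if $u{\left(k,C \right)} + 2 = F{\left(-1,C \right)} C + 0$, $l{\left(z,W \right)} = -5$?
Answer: $-100$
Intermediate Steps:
$F{\left(I,j \right)} = I^{2} + j^{2}$
$u{\left(k,C \right)} = -2 + C \left(1 + C^{2}\right)$ ($u{\left(k,C \right)} = -2 + \left(\left(\left(-1\right)^{2} + C^{2}\right) C + 0\right) = -2 + \left(\left(1 + C^{2}\right) C + 0\right) = -2 + \left(C \left(1 + C^{2}\right) + 0\right) = -2 + C \left(1 + C^{2}\right)$)
$\left(12 + u{\left(6,o{\left(2 \right)} \right)}\right) l{\left(G,-3 \right)} = \left(12 + \left(-2 + 2 + 2^{3}\right)\right) \left(-5\right) = \left(12 + \left(-2 + 2 + 8\right)\right) \left(-5\right) = \left(12 + 8\right) \left(-5\right) = 20 \left(-5\right) = -100$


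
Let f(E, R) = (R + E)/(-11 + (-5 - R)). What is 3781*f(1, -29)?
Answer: -105868/13 ≈ -8143.7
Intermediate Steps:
f(E, R) = (E + R)/(-16 - R)
3781*f(1, -29) = 3781*((-1*1 - 1*(-29))/(16 - 29)) = 3781*((-1 + 29)/(-13)) = 3781*(-1/13*28) = 3781*(-28/13) = -105868/13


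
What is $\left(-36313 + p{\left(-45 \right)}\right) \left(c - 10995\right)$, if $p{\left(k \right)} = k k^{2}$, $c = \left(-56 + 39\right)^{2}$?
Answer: $1364351228$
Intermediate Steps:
$c = 289$ ($c = \left(-17\right)^{2} = 289$)
$p{\left(k \right)} = k^{3}$
$\left(-36313 + p{\left(-45 \right)}\right) \left(c - 10995\right) = \left(-36313 + \left(-45\right)^{3}\right) \left(289 - 10995\right) = \left(-36313 - 91125\right) \left(-10706\right) = \left(-127438\right) \left(-10706\right) = 1364351228$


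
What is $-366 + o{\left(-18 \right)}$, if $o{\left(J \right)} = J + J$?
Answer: $-402$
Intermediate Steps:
$o{\left(J \right)} = 2 J$
$-366 + o{\left(-18 \right)} = -366 + 2 \left(-18\right) = -366 - 36 = -402$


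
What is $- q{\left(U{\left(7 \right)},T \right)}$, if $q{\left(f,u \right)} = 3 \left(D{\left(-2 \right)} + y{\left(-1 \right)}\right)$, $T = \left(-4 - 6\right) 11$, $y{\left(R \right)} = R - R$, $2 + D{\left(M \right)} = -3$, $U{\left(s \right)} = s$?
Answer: $15$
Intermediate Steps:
$D{\left(M \right)} = -5$ ($D{\left(M \right)} = -2 - 3 = -5$)
$y{\left(R \right)} = 0$
$T = -110$ ($T = \left(-4 - 6\right) 11 = \left(-10\right) 11 = -110$)
$q{\left(f,u \right)} = -15$ ($q{\left(f,u \right)} = 3 \left(-5 + 0\right) = 3 \left(-5\right) = -15$)
$- q{\left(U{\left(7 \right)},T \right)} = \left(-1\right) \left(-15\right) = 15$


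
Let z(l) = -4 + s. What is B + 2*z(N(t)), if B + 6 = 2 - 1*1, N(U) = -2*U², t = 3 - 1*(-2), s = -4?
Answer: -21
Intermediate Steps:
t = 5 (t = 3 + 2 = 5)
z(l) = -8 (z(l) = -4 - 4 = -8)
B = -5 (B = -6 + (2 - 1*1) = -6 + (2 - 1) = -6 + 1 = -5)
B + 2*z(N(t)) = -5 + 2*(-8) = -5 - 16 = -21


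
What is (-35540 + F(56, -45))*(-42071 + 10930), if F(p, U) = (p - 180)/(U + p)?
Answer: 1107102184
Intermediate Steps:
F(p, U) = (-180 + p)/(U + p)
(-35540 + F(56, -45))*(-42071 + 10930) = (-35540 + (-180 + 56)/(-45 + 56))*(-42071 + 10930) = (-35540 - 124/11)*(-31141) = -391064/11*(-31141) = 1107102184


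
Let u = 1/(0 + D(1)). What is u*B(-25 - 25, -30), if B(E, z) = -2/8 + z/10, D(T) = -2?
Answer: 13/8 ≈ 1.6250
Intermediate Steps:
B(E, z) = -1/4 + z/10 (B(E, z) = -2*1/8 + z*(1/10) = -1/4 + z/10)
u = -1/2 (u = 1/(0 - 2) = 1/(-2) = -1/2 ≈ -0.50000)
u*B(-25 - 25, -30) = -(-1/4 + (1/10)*(-30))/2 = -(-1/4 - 3)/2 = -1/2*(-13/4) = 13/8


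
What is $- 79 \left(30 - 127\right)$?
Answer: $7663$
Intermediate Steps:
$- 79 \left(30 - 127\right) = \left(-79\right) \left(-97\right) = 7663$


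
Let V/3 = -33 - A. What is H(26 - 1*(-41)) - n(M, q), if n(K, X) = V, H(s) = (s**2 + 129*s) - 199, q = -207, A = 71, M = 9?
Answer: 13245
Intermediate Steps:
H(s) = -199 + s**2 + 129*s
V = -312 (V = 3*(-33 - 1*71) = 3*(-33 - 71) = 3*(-104) = -312)
n(K, X) = -312
H(26 - 1*(-41)) - n(M, q) = (-199 + (26 - 1*(-41))**2 + 129*(26 - 1*(-41))) - 1*(-312) = (-199 + (26 + 41)**2 + 129*(26 + 41)) + 312 = (-199 + 67**2 + 129*67) + 312 = (-199 + 4489 + 8643) + 312 = 12933 + 312 = 13245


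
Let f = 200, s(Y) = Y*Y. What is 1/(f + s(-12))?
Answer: 1/344 ≈ 0.0029070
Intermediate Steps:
s(Y) = Y²
1/(f + s(-12)) = 1/(200 + (-12)²) = 1/(200 + 144) = 1/344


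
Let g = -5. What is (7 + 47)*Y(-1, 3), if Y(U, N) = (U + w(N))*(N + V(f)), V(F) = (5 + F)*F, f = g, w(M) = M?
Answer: 324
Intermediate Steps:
f = -5
V(F) = F*(5 + F)
Y(U, N) = N*(N + U) (Y(U, N) = (U + N)*(N - 5*(5 - 5)) = (N + U)*(N - 5*0) = (N + U)*(N + 0) = (N + U)*N = N*(N + U))
(7 + 47)*Y(-1, 3) = (7 + 47)*(3*(3 - 1)) = 54*(3*2) = 54*6 = 324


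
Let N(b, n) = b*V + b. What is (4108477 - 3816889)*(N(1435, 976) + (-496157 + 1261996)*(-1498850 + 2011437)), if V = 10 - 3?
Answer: 114465530715803124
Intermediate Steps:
V = 7
N(b, n) = 8*b (N(b, n) = b*7 + b = 7*b + b = 8*b)
(4108477 - 3816889)*(N(1435, 976) + (-496157 + 1261996)*(-1498850 + 2011437)) = (4108477 - 3816889)*(8*1435 + (-496157 + 1261996)*(-1498850 + 2011437)) = 291588*(11480 + 765839*512587) = 291588*(11480 + 392559115493) = 291588*392559126973 = 114465530715803124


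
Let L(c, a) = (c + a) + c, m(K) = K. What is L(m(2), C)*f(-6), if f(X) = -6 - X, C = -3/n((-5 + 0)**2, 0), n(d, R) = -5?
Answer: 0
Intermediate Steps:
C = 3/5 (C = -3/(-5) = -3*(-1/5) = 3/5 ≈ 0.60000)
L(c, a) = a + 2*c (L(c, a) = (a + c) + c = a + 2*c)
L(m(2), C)*f(-6) = (3/5 + 2*2)*(-6 - 1*(-6)) = (3/5 + 4)*(-6 + 6) = (23/5)*0 = 0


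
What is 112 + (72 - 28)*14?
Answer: 728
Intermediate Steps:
112 + (72 - 28)*14 = 112 + 44*14 = 112 + 616 = 728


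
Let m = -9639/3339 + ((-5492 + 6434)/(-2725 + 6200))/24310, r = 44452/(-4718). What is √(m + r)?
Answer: 2*I*√3432691478858987049760055/1056193713575 ≈ 3.5084*I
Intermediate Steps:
r = -22226/2359 (r = 44452*(-1/4718) = -22226/2359 ≈ -9.4218)
m = -6462484662/2238647125 (m = -9639*1/3339 + (942/3475)*(1/24310) = -153/53 + (942*(1/3475))*(1/24310) = -153/53 + (942/3475)*(1/24310) = -153/53 + 471/42238625 = -6462484662/2238647125 ≈ -2.8868)
√(m + r) = √(-6462484662/2238647125 - 22226/2359) = √(-65001172317908/5280968567875) = 2*I*√3432691478858987049760055/1056193713575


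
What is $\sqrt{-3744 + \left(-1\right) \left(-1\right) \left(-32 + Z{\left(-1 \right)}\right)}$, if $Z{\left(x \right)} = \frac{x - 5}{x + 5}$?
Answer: $\frac{i \sqrt{15110}}{2} \approx 61.461 i$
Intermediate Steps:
$Z{\left(x \right)} = \frac{-5 + x}{5 + x}$
$\sqrt{-3744 + \left(-1\right) \left(-1\right) \left(-32 + Z{\left(-1 \right)}\right)} = \sqrt{-3744 + \left(-1\right) \left(-1\right) \left(-32 + \frac{-5 - 1}{5 - 1}\right)} = \sqrt{-3744 + 1 \left(-32 + \frac{1}{4} \left(-6\right)\right)} = \sqrt{-3744 + 1 \left(-32 - \frac{3}{2}\right)} = \sqrt{-3744 + 1 \left(- \frac{67}{2}\right)} = \sqrt{-3744 - \frac{67}{2}} = \sqrt{- \frac{7555}{2}} = \frac{i \sqrt{15110}}{2}$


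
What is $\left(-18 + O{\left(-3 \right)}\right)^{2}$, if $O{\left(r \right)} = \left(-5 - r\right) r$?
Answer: $144$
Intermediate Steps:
$O{\left(r \right)} = r \left(-5 - r\right)$
$\left(-18 + O{\left(-3 \right)}\right)^{2} = \left(-18 - - 3 \left(5 - 3\right)\right)^{2} = \left(-18 - \left(-3\right) 2\right)^{2} = \left(-18 + 6\right)^{2} = \left(-12\right)^{2} = 144$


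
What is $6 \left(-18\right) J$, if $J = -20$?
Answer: $2160$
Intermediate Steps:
$6 \left(-18\right) J = 6 \left(-18\right) \left(-20\right) = \left(-108\right) \left(-20\right) = 2160$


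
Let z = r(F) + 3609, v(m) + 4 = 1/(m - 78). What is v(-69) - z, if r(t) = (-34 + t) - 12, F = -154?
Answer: -501712/147 ≈ -3413.0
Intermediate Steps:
v(m) = -4 + 1/(-78 + m) (v(m) = -4 + 1/(m - 78) = -4 + 1/(-78 + m))
r(t) = -46 + t
z = 3409 (z = (-46 - 154) + 3609 = -200 + 3609 = 3409)
v(-69) - z = (313 - 4*(-69))/(-78 - 69) - 1*3409 = (313 + 276)/(-147) - 3409 = -1/147*589 - 3409 = -589/147 - 3409 = -501712/147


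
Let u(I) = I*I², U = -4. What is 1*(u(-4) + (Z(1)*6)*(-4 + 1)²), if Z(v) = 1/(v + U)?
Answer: -82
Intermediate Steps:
Z(v) = 1/(-4 + v) (Z(v) = 1/(v - 4) = 1/(-4 + v))
u(I) = I³
1*(u(-4) + (Z(1)*6)*(-4 + 1)²) = 1*((-4)³ + (6/(-4 + 1))*(-4 + 1)²) = 1*(-64 + (6/(-3))*(-3)²) = 1*(-64 - ⅓*6*9) = 1*(-64 - 2*9) = 1*(-64 - 18) = 1*(-82) = -82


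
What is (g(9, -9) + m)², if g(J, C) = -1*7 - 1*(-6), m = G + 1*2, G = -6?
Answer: 25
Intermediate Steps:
m = -4 (m = -6 + 1*2 = -6 + 2 = -4)
g(J, C) = -1 (g(J, C) = -7 + 6 = -1)
(g(9, -9) + m)² = (-1 - 4)² = (-5)² = 25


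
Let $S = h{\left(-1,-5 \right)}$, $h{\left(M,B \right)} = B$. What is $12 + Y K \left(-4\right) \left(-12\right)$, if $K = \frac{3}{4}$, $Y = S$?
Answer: $-168$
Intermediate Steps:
$S = -5$
$Y = -5$
$K = \frac{3}{4}$ ($K = 3 \cdot \frac{1}{4} = \frac{3}{4} \approx 0.75$)
$12 + Y K \left(-4\right) \left(-12\right) = 12 + \left(-5\right) \frac{3}{4} \left(-4\right) \left(-12\right) = 12 + \left(- \frac{15}{4}\right) \left(-4\right) \left(-12\right) = 12 + 15 \left(-12\right) = 12 - 180 = -168$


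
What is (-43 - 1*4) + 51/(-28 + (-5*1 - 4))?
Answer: -1790/37 ≈ -48.378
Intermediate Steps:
(-43 - 1*4) + 51/(-28 + (-5*1 - 4)) = (-43 - 4) + 51/(-28 + (-5 - 4)) = -47 + 51/(-28 - 9) = -47 + 51/(-37) = -47 - 1/37*51 = -47 - 51/37 = -1790/37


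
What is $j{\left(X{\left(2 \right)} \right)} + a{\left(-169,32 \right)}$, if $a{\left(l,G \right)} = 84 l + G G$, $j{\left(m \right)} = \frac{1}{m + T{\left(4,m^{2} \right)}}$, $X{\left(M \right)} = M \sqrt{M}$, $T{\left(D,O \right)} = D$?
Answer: $- \frac{26343}{2} - \frac{\sqrt{2}}{4} \approx -13172.0$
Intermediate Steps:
$X{\left(M \right)} = M^{\frac{3}{2}}$
$j{\left(m \right)} = \frac{1}{4 + m}$ ($j{\left(m \right)} = \frac{1}{m + 4} = \frac{1}{4 + m}$)
$a{\left(l,G \right)} = G^{2} + 84 l$ ($a{\left(l,G \right)} = 84 l + G^{2} = G^{2} + 84 l$)
$j{\left(X{\left(2 \right)} \right)} + a{\left(-169,32 \right)} = \frac{1}{4 + 2^{\frac{3}{2}}} + \left(32^{2} + 84 \left(-169\right)\right) = \frac{1}{4 + 2 \sqrt{2}} + \left(1024 - 14196\right) = \frac{1}{4 + 2 \sqrt{2}} - 13172 = -13172 + \frac{1}{4 + 2 \sqrt{2}}$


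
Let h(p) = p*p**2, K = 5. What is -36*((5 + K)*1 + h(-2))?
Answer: -72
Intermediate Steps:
h(p) = p**3
-36*((5 + K)*1 + h(-2)) = -36*((5 + 5)*1 + (-2)**3) = -36*(10*1 - 8) = -36*(10 - 8) = -36*2 = -72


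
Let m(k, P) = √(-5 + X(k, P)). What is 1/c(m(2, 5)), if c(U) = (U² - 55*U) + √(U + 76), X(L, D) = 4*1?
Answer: 1/(-1 + √(76 + I) - 55*I) ≈ 0.0025073 + 0.017849*I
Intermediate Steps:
X(L, D) = 4
m(k, P) = I (m(k, P) = √(-5 + 4) = √(-1) = I)
c(U) = U² + √(76 + U) - 55*U (c(U) = (U² - 55*U) + √(76 + U) = U² + √(76 + U) - 55*U)
1/c(m(2, 5)) = 1/(I² + √(76 + I) - 55*I) = 1/(-1 + √(76 + I) - 55*I)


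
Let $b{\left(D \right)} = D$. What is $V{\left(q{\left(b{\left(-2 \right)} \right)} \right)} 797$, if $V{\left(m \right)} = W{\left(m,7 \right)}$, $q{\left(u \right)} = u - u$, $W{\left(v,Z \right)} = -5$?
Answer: $-3985$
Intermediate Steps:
$q{\left(u \right)} = 0$
$V{\left(m \right)} = -5$
$V{\left(q{\left(b{\left(-2 \right)} \right)} \right)} 797 = \left(-5\right) 797 = -3985$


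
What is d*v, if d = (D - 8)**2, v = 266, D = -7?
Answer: 59850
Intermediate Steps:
d = 225 (d = (-7 - 8)**2 = (-15)**2 = 225)
d*v = 225*266 = 59850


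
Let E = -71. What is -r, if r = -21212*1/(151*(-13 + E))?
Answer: -5303/3171 ≈ -1.6723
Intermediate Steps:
r = 5303/3171 (r = -21212*1/(151*(-13 - 71)) = -21212/((-84*151)) = -21212/(-12684) = -21212*(-1/12684) = 5303/3171 ≈ 1.6723)
-r = -1*5303/3171 = -5303/3171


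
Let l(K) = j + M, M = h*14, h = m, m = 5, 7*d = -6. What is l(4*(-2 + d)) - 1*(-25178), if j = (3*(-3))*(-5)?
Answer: 25293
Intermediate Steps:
d = -6/7 (d = (⅐)*(-6) = -6/7 ≈ -0.85714)
h = 5
j = 45 (j = -9*(-5) = 45)
M = 70 (M = 5*14 = 70)
l(K) = 115 (l(K) = 45 + 70 = 115)
l(4*(-2 + d)) - 1*(-25178) = 115 - 1*(-25178) = 115 + 25178 = 25293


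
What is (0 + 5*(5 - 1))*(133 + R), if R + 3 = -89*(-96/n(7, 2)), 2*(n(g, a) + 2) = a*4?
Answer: 88040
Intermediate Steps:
n(g, a) = -2 + 2*a (n(g, a) = -2 + (a*4)/2 = -2 + (4*a)/2 = -2 + 2*a)
R = 4269 (R = -3 - 89*(-96/(-2 + 2*2)) = -3 - 89*(-96/(-2 + 4)) = -3 - 89/(2*(-1/96)) = -3 - 89/(-1/48) = -3 - 89*(-48) = -3 + 4272 = 4269)
(0 + 5*(5 - 1))*(133 + R) = (0 + 5*(5 - 1))*(133 + 4269) = (0 + 5*4)*4402 = (0 + 20)*4402 = 20*4402 = 88040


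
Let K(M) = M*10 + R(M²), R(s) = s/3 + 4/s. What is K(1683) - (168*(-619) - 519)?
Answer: 3018028359460/2832489 ≈ 1.0655e+6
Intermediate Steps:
R(s) = 4/s + s/3 (R(s) = s*(⅓) + 4/s = s/3 + 4/s = 4/s + s/3)
K(M) = 4/M² + 10*M + M²/3 (K(M) = M*10 + (4/(M²) + M²/3) = 10*M + (4/M² + M²/3) = 4/M² + 10*M + M²/3)
K(1683) - (168*(-619) - 519) = (⅓)*(12 + 1683³*(30 + 1683))/1683² - (168*(-619) - 519) = (⅓)*(1/2832489)*(12 + 4767078987*1713) - (-103992 - 519) = (⅓)*(1/2832489)*(12 + 8166006304731) - 1*(-104511) = (⅓)*(1/2832489)*8166006304743 + 104511 = 2722002101581/2832489 + 104511 = 3018028359460/2832489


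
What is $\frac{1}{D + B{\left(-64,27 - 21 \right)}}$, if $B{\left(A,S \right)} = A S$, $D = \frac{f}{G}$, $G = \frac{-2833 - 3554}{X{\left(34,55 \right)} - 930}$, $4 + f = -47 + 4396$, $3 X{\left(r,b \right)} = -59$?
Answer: $\frac{19161}{5021081} \approx 0.0038161$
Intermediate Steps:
$X{\left(r,b \right)} = - \frac{59}{3}$ ($X{\left(r,b \right)} = \frac{1}{3} \left(-59\right) = - \frac{59}{3}$)
$f = 4345$ ($f = -4 + \left(-47 + 4396\right) = -4 + 4349 = 4345$)
$G = \frac{19161}{2849}$ ($G = \frac{-2833 - 3554}{- \frac{59}{3} - 930} = - \frac{6387}{- \frac{2849}{3}} = \left(-6387\right) \left(- \frac{3}{2849}\right) = \frac{19161}{2849} \approx 6.7255$)
$D = \frac{12378905}{19161}$ ($D = \frac{4345}{\frac{19161}{2849}} = 4345 \cdot \frac{2849}{19161} = \frac{12378905}{19161} \approx 646.05$)
$\frac{1}{D + B{\left(-64,27 - 21 \right)}} = \frac{1}{\frac{12378905}{19161} - 64 \left(27 - 21\right)} = \frac{1}{\frac{12378905}{19161} - 384} = \frac{1}{\frac{5021081}{19161}} = \frac{19161}{5021081}$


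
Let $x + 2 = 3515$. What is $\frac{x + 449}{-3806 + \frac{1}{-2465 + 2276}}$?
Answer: $- \frac{748818}{719335} \approx -1.041$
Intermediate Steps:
$x = 3513$ ($x = -2 + 3515 = 3513$)
$\frac{x + 449}{-3806 + \frac{1}{-2465 + 2276}} = \frac{3513 + 449}{-3806 + \frac{1}{-2465 + 2276}} = \frac{3962}{-3806 + \frac{1}{-189}} = \frac{3962}{-3806 - \frac{1}{189}} = \frac{3962}{- \frac{719335}{189}} = 3962 \left(- \frac{189}{719335}\right) = - \frac{748818}{719335}$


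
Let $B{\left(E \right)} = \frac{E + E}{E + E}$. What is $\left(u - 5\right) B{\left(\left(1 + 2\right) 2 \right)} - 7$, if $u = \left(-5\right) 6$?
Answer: $-42$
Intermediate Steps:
$u = -30$
$B{\left(E \right)} = 1$ ($B{\left(E \right)} = \frac{2 E}{2 E} = 2 E \frac{1}{2 E} = 1$)
$\left(u - 5\right) B{\left(\left(1 + 2\right) 2 \right)} - 7 = \left(-30 - 5\right) 1 - 7 = \left(-35\right) 1 - 7 = -35 - 7 = -42$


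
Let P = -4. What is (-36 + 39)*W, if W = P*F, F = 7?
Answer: -84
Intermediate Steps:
W = -28 (W = -4*7 = -28)
(-36 + 39)*W = (-36 + 39)*(-28) = 3*(-28) = -84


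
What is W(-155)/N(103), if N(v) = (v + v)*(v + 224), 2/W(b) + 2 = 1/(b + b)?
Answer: -310/20915901 ≈ -1.4821e-5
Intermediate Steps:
W(b) = 2/(-2 + 1/(2*b)) (W(b) = 2/(-2 + 1/(b + b)) = 2/(-2 + 1/(2*b)))
N(v) = 2*v*(224 + v) (N(v) = (2*v)*(224 + v) = 2*v*(224 + v))
W(-155)/N(103) = (-4*(-155)/(-1 + 4*(-155)))/((2*103*(224 + 103))) = (-4*(-155)/(-1 - 620))/((2*103*327)) = -4*(-155)/(-621)/67362 = -4*(-155)*(-1/621)*(1/67362) = -620/621*1/67362 = -310/20915901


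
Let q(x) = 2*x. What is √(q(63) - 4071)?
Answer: I*√3945 ≈ 62.809*I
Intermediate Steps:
√(q(63) - 4071) = √(2*63 - 4071) = √(126 - 4071) = √(-3945) = I*√3945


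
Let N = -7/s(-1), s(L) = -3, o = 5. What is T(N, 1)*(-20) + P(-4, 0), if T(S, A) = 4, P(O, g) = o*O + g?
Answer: -100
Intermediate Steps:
P(O, g) = g + 5*O (P(O, g) = 5*O + g = g + 5*O)
N = 7/3 (N = -7/(-3) = -7*(-1/3) = 7/3 ≈ 2.3333)
T(N, 1)*(-20) + P(-4, 0) = 4*(-20) + (0 + 5*(-4)) = -80 + (0 - 20) = -80 - 20 = -100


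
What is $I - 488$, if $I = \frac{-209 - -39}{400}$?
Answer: $- \frac{19537}{40} \approx -488.42$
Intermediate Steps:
$I = - \frac{17}{40}$ ($I = \left(-209 + 39\right) \frac{1}{400} = \left(-170\right) \frac{1}{400} = - \frac{17}{40} \approx -0.425$)
$I - 488 = - \frac{17}{40} - 488 = - \frac{19537}{40}$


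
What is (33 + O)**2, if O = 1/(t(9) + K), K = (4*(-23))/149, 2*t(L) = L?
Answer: 1480633441/1338649 ≈ 1106.1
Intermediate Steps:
t(L) = L/2
K = -92/149 (K = -92*1/149 = -92/149 ≈ -0.61745)
O = 298/1157 (O = 1/((1/2)*9 - 92/149) = 1/(9/2 - 92/149) = 1/(1157/298) = 298/1157 ≈ 0.25756)
(33 + O)**2 = (33 + 298/1157)**2 = (38479/1157)**2 = 1480633441/1338649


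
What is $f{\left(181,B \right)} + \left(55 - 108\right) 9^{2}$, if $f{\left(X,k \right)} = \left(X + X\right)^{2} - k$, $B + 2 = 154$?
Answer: $126599$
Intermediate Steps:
$B = 152$ ($B = -2 + 154 = 152$)
$f{\left(X,k \right)} = - k + 4 X^{2}$ ($f{\left(X,k \right)} = \left(2 X\right)^{2} - k = 4 X^{2} - k = - k + 4 X^{2}$)
$f{\left(181,B \right)} + \left(55 - 108\right) 9^{2} = \left(\left(-1\right) 152 + 4 \cdot 181^{2}\right) + \left(55 - 108\right) 9^{2} = \left(-152 + 4 \cdot 32761\right) - 4293 = \left(-152 + 131044\right) - 4293 = 130892 - 4293 = 126599$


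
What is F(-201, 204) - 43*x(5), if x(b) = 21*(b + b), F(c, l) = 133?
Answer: -8897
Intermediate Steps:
x(b) = 42*b (x(b) = 21*(2*b) = 42*b)
F(-201, 204) - 43*x(5) = 133 - 43*42*5 = 133 - 43*210 = 133 - 1*9030 = 133 - 9030 = -8897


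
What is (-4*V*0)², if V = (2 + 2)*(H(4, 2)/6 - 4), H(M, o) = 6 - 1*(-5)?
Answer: 0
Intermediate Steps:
H(M, o) = 11 (H(M, o) = 6 + 5 = 11)
V = -26/3 (V = (2 + 2)*(11/6 - 4) = 4*(11*(⅙) - 4) = 4*(11/6 - 4) = 4*(-13/6) = -26/3 ≈ -8.6667)
(-4*V*0)² = (-4*(-26/3)*0)² = ((104/3)*0)² = 0² = 0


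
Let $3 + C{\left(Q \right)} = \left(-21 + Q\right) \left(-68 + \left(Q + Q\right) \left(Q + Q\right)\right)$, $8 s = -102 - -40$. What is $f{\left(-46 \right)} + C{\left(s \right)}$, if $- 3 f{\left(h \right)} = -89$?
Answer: $- \frac{236425}{48} \approx -4925.5$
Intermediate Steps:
$s = - \frac{31}{4}$ ($s = \frac{-102 - -40}{8} = \frac{-102 + 40}{8} = \frac{1}{8} \left(-62\right) = - \frac{31}{4} \approx -7.75$)
$C{\left(Q \right)} = -3 + \left(-68 + 4 Q^{2}\right) \left(-21 + Q\right)$ ($C{\left(Q \right)} = -3 + \left(-21 + Q\right) \left(-68 + \left(Q + Q\right) \left(Q + Q\right)\right) = -3 + \left(-21 + Q\right) \left(-68 + 2 Q 2 Q\right) = -3 + \left(-21 + Q\right) \left(-68 + 4 Q^{2}\right) = -3 + \left(-68 + 4 Q^{2}\right) \left(-21 + Q\right)$)
$f{\left(h \right)} = \frac{89}{3}$ ($f{\left(h \right)} = \left(- \frac{1}{3}\right) \left(-89\right) = \frac{89}{3}$)
$f{\left(-46 \right)} + C{\left(s \right)} = \frac{89}{3} + \left(1425 - 84 \left(- \frac{31}{4}\right)^{2} - -527 + 4 \left(- \frac{31}{4}\right)^{3}\right) = \frac{89}{3} + \left(1425 - \frac{20181}{4} + 527 + 4 \left(- \frac{29791}{64}\right)\right) = \frac{89}{3} + \left(1425 - \frac{20181}{4} + 527 - \frac{29791}{16}\right) = \frac{89}{3} - \frac{79283}{16} = - \frac{236425}{48}$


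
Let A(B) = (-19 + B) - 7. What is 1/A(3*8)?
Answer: -1/2 ≈ -0.50000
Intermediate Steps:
A(B) = -26 + B
1/A(3*8) = 1/(-26 + 3*8) = 1/(-26 + 24) = 1/(-2) = -1/2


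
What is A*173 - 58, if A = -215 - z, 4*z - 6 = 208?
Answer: -93017/2 ≈ -46509.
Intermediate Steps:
z = 107/2 (z = 3/2 + (¼)*208 = 3/2 + 52 = 107/2 ≈ 53.500)
A = -537/2 (A = -215 - 1*107/2 = -215 - 107/2 = -537/2 ≈ -268.50)
A*173 - 58 = -537/2*173 - 58 = -92901/2 - 58 = -93017/2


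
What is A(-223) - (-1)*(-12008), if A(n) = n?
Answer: -12231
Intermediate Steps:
A(-223) - (-1)*(-12008) = -223 - (-1)*(-12008) = -223 - 1*12008 = -223 - 12008 = -12231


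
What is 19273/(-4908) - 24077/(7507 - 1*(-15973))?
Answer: -142674989/28809960 ≈ -4.9523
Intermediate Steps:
19273/(-4908) - 24077/(7507 - 1*(-15973)) = 19273*(-1/4908) - 24077/(7507 + 15973) = -19273/4908 - 24077/23480 = -142674989/28809960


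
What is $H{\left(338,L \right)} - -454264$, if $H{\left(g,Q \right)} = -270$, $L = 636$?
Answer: $453994$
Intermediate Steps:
$H{\left(338,L \right)} - -454264 = -270 - -454264 = -270 + 454264 = 453994$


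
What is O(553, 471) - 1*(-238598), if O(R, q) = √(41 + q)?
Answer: 238598 + 16*√2 ≈ 2.3862e+5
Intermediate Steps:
O(553, 471) - 1*(-238598) = √(41 + 471) - 1*(-238598) = √512 + 238598 = 16*√2 + 238598 = 238598 + 16*√2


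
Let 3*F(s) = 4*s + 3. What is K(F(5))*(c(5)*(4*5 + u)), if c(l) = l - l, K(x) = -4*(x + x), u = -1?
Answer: 0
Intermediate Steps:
F(s) = 1 + 4*s/3 (F(s) = (4*s + 3)/3 = (3 + 4*s)/3 = 1 + 4*s/3)
K(x) = -8*x
c(l) = 0
K(F(5))*(c(5)*(4*5 + u)) = (-8*(1 + (4/3)*5))*(0*(4*5 - 1)) = (-8*(1 + 20/3))*(0*(20 - 1)) = (-8*23/3)*(0*19) = -184/3*0 = 0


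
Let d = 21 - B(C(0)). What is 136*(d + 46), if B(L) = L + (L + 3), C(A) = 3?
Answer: 7888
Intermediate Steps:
B(L) = 3 + 2*L (B(L) = L + (3 + L) = 3 + 2*L)
d = 12 (d = 21 - (3 + 2*3) = 21 - (3 + 6) = 21 - 1*9 = 21 - 9 = 12)
136*(d + 46) = 136*(12 + 46) = 136*58 = 7888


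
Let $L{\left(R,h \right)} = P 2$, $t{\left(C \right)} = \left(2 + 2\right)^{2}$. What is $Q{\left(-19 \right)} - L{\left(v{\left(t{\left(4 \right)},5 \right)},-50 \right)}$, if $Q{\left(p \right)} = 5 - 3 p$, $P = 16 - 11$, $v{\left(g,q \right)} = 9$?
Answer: $52$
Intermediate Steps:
$t{\left(C \right)} = 16$ ($t{\left(C \right)} = 4^{2} = 16$)
$P = 5$ ($P = 16 - 11 = 5$)
$L{\left(R,h \right)} = 10$ ($L{\left(R,h \right)} = 5 \cdot 2 = 10$)
$Q{\left(-19 \right)} - L{\left(v{\left(t{\left(4 \right)},5 \right)},-50 \right)} = \left(5 - -57\right) - 10 = \left(5 + 57\right) - 10 = 62 - 10 = 52$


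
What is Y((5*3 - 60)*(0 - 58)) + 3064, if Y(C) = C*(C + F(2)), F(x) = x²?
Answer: 6825604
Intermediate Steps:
Y(C) = C*(4 + C) (Y(C) = C*(C + 2²) = C*(C + 4) = C*(4 + C))
Y((5*3 - 60)*(0 - 58)) + 3064 = ((5*3 - 60)*(0 - 58))*(4 + (5*3 - 60)*(0 - 58)) + 3064 = ((15 - 60)*(-58))*(4 + (15 - 60)*(-58)) + 3064 = (-45*(-58))*(4 - 45*(-58)) + 3064 = 2610*(4 + 2610) + 3064 = 2610*2614 + 3064 = 6822540 + 3064 = 6825604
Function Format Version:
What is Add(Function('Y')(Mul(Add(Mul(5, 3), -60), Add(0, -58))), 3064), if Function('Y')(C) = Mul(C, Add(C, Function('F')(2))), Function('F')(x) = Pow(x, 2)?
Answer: 6825604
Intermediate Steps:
Function('Y')(C) = Mul(C, Add(4, C)) (Function('Y')(C) = Mul(C, Add(C, Pow(2, 2))) = Mul(C, Add(C, 4)) = Mul(C, Add(4, C)))
Add(Function('Y')(Mul(Add(Mul(5, 3), -60), Add(0, -58))), 3064) = Add(Mul(Mul(Add(Mul(5, 3), -60), Add(0, -58)), Add(4, Mul(Add(Mul(5, 3), -60), Add(0, -58)))), 3064) = Add(Mul(Mul(Add(15, -60), -58), Add(4, Mul(Add(15, -60), -58))), 3064) = Add(Mul(Mul(-45, -58), Add(4, Mul(-45, -58))), 3064) = Add(Mul(2610, Add(4, 2610)), 3064) = Add(Mul(2610, 2614), 3064) = Add(6822540, 3064) = 6825604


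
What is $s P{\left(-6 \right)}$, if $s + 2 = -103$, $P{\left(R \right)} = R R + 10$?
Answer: $-4830$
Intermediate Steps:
$P{\left(R \right)} = 10 + R^{2}$ ($P{\left(R \right)} = R^{2} + 10 = 10 + R^{2}$)
$s = -105$ ($s = -2 - 103 = -105$)
$s P{\left(-6 \right)} = - 105 \left(10 + \left(-6\right)^{2}\right) = - 105 \left(10 + 36\right) = \left(-105\right) 46 = -4830$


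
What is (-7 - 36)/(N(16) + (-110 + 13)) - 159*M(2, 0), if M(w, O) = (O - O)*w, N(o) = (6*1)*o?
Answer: 43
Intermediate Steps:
N(o) = 6*o
M(w, O) = 0 (M(w, O) = 0*w = 0)
(-7 - 36)/(N(16) + (-110 + 13)) - 159*M(2, 0) = (-7 - 36)/(6*16 + (-110 + 13)) - 159*0 = -43/(96 - 97) + 0 = -43/(-1) + 0 = -43*(-1) + 0 = 43 + 0 = 43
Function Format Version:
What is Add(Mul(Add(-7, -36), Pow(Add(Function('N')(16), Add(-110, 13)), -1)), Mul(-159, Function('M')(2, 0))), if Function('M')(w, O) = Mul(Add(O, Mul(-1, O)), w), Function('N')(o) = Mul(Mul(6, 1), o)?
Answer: 43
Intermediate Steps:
Function('N')(o) = Mul(6, o)
Function('M')(w, O) = 0 (Function('M')(w, O) = Mul(0, w) = 0)
Add(Mul(Add(-7, -36), Pow(Add(Function('N')(16), Add(-110, 13)), -1)), Mul(-159, Function('M')(2, 0))) = Add(Mul(Add(-7, -36), Pow(Add(Mul(6, 16), Add(-110, 13)), -1)), Mul(-159, 0)) = Add(Mul(-43, Pow(Add(96, -97), -1)), 0) = Add(Mul(-43, Pow(-1, -1)), 0) = Add(Mul(-43, -1), 0) = Add(43, 0) = 43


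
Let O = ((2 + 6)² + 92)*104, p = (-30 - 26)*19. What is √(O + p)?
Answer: 2*√3790 ≈ 123.13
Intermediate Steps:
p = -1064 (p = -56*19 = -1064)
O = 16224 (O = (8² + 92)*104 = (64 + 92)*104 = 156*104 = 16224)
√(O + p) = √(16224 - 1064) = √15160 = 2*√3790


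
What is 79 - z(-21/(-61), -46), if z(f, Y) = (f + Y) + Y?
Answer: 10410/61 ≈ 170.66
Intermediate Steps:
z(f, Y) = f + 2*Y (z(f, Y) = (Y + f) + Y = f + 2*Y)
79 - z(-21/(-61), -46) = 79 - (-21/(-61) + 2*(-46)) = 79 - (-21*(-1/61) - 92) = 79 - (21/61 - 92) = 79 - 1*(-5591/61) = 79 + 5591/61 = 10410/61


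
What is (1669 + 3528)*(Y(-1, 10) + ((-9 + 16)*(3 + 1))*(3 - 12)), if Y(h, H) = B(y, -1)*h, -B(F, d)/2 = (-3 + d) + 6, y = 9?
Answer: -1288856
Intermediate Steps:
B(F, d) = -6 - 2*d (B(F, d) = -2*((-3 + d) + 6) = -2*(3 + d) = -6 - 2*d)
Y(h, H) = -4*h (Y(h, H) = (-6 - 2*(-1))*h = (-6 + 2)*h = -4*h)
(1669 + 3528)*(Y(-1, 10) + ((-9 + 16)*(3 + 1))*(3 - 12)) = (1669 + 3528)*(-4*(-1) + ((-9 + 16)*(3 + 1))*(3 - 12)) = 5197*(4 + (7*4)*(-9)) = 5197*(4 + 28*(-9)) = 5197*(4 - 252) = 5197*(-248) = -1288856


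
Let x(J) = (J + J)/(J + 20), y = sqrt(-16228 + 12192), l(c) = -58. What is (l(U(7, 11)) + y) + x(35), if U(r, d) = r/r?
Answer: -624/11 + 2*I*sqrt(1009) ≈ -56.727 + 63.53*I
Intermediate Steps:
U(r, d) = 1
y = 2*I*sqrt(1009) (y = sqrt(-4036) = 2*I*sqrt(1009) ≈ 63.53*I)
x(J) = 2*J/(20 + J) (x(J) = (2*J)/(20 + J) = 2*J/(20 + J))
(l(U(7, 11)) + y) + x(35) = (-58 + 2*I*sqrt(1009)) + 2*35/(20 + 35) = (-58 + 2*I*sqrt(1009)) + 2*35/55 = (-58 + 2*I*sqrt(1009)) + 2*35*(1/55) = (-58 + 2*I*sqrt(1009)) + 14/11 = -624/11 + 2*I*sqrt(1009)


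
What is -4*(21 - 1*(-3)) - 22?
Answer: -118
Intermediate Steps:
-4*(21 - 1*(-3)) - 22 = -4*(21 + 3) - 22 = -4*24 - 22 = -96 - 22 = -118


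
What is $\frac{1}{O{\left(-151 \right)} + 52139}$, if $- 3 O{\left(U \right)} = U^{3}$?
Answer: $\frac{3}{3599368} \approx 8.3348 \cdot 10^{-7}$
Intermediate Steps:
$O{\left(U \right)} = - \frac{U^{3}}{3}$
$\frac{1}{O{\left(-151 \right)} + 52139} = \frac{1}{- \frac{\left(-151\right)^{3}}{3} + 52139} = \frac{1}{\left(- \frac{1}{3}\right) \left(-3442951\right) + 52139} = \frac{1}{\frac{3442951}{3} + 52139} = \frac{1}{\frac{3599368}{3}} = \frac{3}{3599368}$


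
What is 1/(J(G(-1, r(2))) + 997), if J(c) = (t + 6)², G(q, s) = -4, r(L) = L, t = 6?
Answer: 1/1141 ≈ 0.00087642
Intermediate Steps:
J(c) = 144 (J(c) = (6 + 6)² = 12² = 144)
1/(J(G(-1, r(2))) + 997) = 1/(144 + 997) = 1/1141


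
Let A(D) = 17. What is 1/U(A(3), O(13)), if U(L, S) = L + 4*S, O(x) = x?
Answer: 1/69 ≈ 0.014493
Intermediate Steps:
1/U(A(3), O(13)) = 1/(17 + 4*13) = 1/(17 + 52) = 1/69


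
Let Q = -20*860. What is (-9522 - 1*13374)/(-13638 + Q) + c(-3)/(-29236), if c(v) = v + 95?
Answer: 83318795/112697471 ≈ 0.73931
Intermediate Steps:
Q = -17200
c(v) = 95 + v
(-9522 - 1*13374)/(-13638 + Q) + c(-3)/(-29236) = (-9522 - 1*13374)/(-13638 - 17200) + (95 - 3)/(-29236) = (-9522 - 13374)/(-30838) + 92*(-1/29236) = -22896*(-1/30838) - 23/7309 = 11448/15419 - 23/7309 = 83318795/112697471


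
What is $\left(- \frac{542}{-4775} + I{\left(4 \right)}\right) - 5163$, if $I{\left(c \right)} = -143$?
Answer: $- \frac{25335608}{4775} \approx -5305.9$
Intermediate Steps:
$\left(- \frac{542}{-4775} + I{\left(4 \right)}\right) - 5163 = \left(- \frac{542}{-4775} - 143\right) - 5163 = \left(\left(-542\right) \left(- \frac{1}{4775}\right) - 143\right) - 5163 = \left(\frac{542}{4775} - 143\right) - 5163 = - \frac{682283}{4775} - 5163 = - \frac{25335608}{4775}$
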